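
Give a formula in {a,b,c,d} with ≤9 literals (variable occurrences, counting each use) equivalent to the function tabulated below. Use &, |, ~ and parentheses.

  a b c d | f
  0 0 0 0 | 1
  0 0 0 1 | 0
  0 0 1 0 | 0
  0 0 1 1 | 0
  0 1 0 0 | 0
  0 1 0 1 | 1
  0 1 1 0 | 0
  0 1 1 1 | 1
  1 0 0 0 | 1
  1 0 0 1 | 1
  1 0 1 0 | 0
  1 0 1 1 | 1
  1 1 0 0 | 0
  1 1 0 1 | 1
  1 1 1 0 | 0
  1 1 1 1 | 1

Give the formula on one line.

((b | (a | ~d)) & (d | (~c & ~b)))

  ~d = 1010101010101010
  (a | ~d) = 1010101011111111
  (b | (a | ~d)) = 1010111111111111
  ~c = 1100110011001100
  ~b = 1111000011110000
  (~c & ~b) = 1100000011000000
  (d | (~c & ~b)) = 1101010111010101
  ((b | (a | ~d)) & (d | (~c & ~b))) = 1000010111010101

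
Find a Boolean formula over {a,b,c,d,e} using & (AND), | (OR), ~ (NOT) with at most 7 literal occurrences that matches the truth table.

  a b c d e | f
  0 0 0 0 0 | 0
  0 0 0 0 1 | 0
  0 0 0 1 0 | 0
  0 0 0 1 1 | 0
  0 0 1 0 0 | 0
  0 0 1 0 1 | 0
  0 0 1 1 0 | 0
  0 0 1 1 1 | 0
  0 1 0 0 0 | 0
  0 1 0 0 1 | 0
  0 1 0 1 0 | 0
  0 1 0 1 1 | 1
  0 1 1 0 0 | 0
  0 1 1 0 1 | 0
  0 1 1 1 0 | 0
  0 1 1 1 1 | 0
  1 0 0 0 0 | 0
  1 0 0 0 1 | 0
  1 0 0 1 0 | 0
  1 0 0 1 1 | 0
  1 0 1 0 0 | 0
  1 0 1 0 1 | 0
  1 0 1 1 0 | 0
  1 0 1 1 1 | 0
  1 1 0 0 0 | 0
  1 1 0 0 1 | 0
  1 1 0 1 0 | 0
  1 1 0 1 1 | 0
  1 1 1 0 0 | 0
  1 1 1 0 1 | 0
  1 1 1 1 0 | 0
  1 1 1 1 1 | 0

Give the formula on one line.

  ~c = 11110000111100001111000011110000
  (e & b) = 00000000010101010000000001010101
  ~a = 11111111111111110000000000000000
  ((e & b) & ~a) = 00000000010101010000000000000000
  (((e & b) & ~a) & d) = 00000000000100010000000000000000
  (~c & (((e & b) & ~a) & d)) = 00000000000100000000000000000000

(~c & (((e & b) & ~a) & d))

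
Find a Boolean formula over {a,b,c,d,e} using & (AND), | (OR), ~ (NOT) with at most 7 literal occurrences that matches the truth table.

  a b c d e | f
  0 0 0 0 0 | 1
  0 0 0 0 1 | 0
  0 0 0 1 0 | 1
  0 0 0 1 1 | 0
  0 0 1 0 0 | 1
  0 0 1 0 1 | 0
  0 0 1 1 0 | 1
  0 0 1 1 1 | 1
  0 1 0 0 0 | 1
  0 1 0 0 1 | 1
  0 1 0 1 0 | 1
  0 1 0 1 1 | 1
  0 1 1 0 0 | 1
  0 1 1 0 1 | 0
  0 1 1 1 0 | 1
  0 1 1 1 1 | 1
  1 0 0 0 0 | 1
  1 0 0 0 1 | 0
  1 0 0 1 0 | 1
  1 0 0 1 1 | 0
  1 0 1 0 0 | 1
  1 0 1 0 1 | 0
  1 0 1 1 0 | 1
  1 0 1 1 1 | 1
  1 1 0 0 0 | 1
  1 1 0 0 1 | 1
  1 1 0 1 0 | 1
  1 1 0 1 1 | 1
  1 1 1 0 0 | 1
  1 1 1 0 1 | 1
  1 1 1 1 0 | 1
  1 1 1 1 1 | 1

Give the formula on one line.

((~e | (c & d)) | (b & (a | ~c)))

  ~e = 10101010101010101010101010101010
  (c & d) = 00000011000000110000001100000011
  (~e | (c & d)) = 10101011101010111010101110101011
  ~c = 11110000111100001111000011110000
  (a | ~c) = 11110000111100001111111111111111
  (b & (a | ~c)) = 00000000111100000000000011111111
  ((~e | (c & d)) | (b & (a | ~c))) = 10101011111110111010101111111111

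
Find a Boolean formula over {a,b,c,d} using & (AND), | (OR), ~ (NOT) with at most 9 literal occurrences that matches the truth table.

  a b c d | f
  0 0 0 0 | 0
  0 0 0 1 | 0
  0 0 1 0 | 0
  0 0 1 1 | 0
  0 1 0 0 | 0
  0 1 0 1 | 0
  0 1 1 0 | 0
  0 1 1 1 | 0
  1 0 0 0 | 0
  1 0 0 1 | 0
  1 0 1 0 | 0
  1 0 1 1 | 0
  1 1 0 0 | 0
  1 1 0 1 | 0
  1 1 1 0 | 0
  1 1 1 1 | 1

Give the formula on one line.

  (d | c) = 0111011101110111
  (b & (d | c)) = 0000011100000111
  ~a = 1111111100000000
  (~a | d) = 1111111101010101
  ((~a | d) & a) = 0000000001010101
  (c & ((~a | d) & a)) = 0000000000010001
  ((b & (d | c)) & (c & ((~a | d) & a))) = 0000000000000001

((b & (d | c)) & (c & ((~a | d) & a)))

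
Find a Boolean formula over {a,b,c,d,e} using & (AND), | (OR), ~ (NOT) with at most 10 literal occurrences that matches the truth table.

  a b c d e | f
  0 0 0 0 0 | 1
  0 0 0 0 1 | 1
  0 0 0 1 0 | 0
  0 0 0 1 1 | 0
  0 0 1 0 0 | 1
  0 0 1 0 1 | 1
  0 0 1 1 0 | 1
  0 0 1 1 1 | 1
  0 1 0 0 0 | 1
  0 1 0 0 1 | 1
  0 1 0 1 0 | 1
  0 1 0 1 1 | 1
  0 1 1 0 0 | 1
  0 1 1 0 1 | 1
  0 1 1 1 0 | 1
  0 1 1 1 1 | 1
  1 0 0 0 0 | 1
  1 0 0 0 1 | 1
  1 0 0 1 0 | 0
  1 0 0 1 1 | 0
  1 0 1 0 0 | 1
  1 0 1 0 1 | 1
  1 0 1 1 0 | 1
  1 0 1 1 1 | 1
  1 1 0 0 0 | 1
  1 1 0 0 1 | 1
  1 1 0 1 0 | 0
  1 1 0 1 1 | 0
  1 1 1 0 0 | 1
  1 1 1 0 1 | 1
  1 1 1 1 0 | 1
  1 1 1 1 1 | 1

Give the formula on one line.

(c | ((b & ~a) | (((~b | (e & a)) | a) & ~d)))

  ~a = 11111111111111110000000000000000
  (b & ~a) = 00000000111111110000000000000000
  ~b = 11111111000000001111111100000000
  (e & a) = 00000000000000000101010101010101
  (~b | (e & a)) = 11111111000000001111111101010101
  ((~b | (e & a)) | a) = 11111111000000001111111111111111
  ~d = 11001100110011001100110011001100
  (((~b | (e & a)) | a) & ~d) = 11001100000000001100110011001100
  ((b & ~a) | (((~b | (e & a)) | a) & ~d)) = 11001100111111111100110011001100
  (c | ((b & ~a) | (((~b | (e & a)) | a) & ~d))) = 11001111111111111100111111001111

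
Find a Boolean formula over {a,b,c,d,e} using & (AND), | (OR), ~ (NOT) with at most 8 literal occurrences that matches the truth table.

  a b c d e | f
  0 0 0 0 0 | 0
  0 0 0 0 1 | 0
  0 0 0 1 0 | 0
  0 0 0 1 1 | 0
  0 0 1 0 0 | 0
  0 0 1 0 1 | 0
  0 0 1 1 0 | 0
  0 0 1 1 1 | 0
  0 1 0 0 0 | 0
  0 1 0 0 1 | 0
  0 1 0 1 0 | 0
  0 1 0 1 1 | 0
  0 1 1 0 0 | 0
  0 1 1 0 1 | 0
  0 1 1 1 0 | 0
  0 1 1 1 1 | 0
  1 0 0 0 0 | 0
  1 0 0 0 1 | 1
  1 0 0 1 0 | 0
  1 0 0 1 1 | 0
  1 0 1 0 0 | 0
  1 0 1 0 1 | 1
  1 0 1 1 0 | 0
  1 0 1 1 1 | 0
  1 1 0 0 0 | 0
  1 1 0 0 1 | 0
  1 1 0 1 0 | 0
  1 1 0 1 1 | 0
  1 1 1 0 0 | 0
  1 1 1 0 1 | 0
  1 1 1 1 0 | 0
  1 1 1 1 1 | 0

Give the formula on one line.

(((~d & ((b & ~c) & ~a)) | (~d & a)) & (e & ~b))

  ~d = 11001100110011001100110011001100
  ~c = 11110000111100001111000011110000
  (b & ~c) = 00000000111100000000000011110000
  ~a = 11111111111111110000000000000000
  ((b & ~c) & ~a) = 00000000111100000000000000000000
  (~d & ((b & ~c) & ~a)) = 00000000110000000000000000000000
  (~d & a) = 00000000000000001100110011001100
  ((~d & ((b & ~c) & ~a)) | (~d & a)) = 00000000110000001100110011001100
  ~b = 11111111000000001111111100000000
  (e & ~b) = 01010101000000000101010100000000
  (((~d & ((b & ~c) & ~a)) | (~d & a)) & (e & ~b)) = 00000000000000000100010000000000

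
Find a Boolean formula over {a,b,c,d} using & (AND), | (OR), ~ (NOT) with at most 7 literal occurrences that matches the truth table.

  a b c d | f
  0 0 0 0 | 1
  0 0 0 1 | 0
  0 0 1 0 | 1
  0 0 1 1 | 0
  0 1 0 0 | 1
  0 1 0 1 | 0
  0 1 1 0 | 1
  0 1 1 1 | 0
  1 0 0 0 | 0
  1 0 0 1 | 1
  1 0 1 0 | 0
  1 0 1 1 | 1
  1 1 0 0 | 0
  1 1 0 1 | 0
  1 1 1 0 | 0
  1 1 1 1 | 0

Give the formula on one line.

(((a & ~b) & (b | d)) | ((~d | a) & ~a))

  ~b = 1111000011110000
  (a & ~b) = 0000000011110000
  (b | d) = 0101111101011111
  ((a & ~b) & (b | d)) = 0000000001010000
  ~d = 1010101010101010
  (~d | a) = 1010101011111111
  ~a = 1111111100000000
  ((~d | a) & ~a) = 1010101000000000
  (((a & ~b) & (b | d)) | ((~d | a) & ~a)) = 1010101001010000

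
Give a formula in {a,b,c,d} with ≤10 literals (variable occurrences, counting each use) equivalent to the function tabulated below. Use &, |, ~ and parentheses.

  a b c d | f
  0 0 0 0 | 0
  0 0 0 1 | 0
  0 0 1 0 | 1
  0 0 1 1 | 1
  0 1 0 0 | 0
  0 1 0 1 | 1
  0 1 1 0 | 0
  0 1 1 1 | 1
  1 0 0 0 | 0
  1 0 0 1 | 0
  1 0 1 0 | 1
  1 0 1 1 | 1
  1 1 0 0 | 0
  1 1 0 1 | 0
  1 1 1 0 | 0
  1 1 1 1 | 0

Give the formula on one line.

(((b & (~b | (~a & b))) | ((~b | ~d) & c)) & (~b | d))

  ~b = 1111000011110000
  ~a = 1111111100000000
  (~a & b) = 0000111100000000
  (~b | (~a & b)) = 1111111111110000
  (b & (~b | (~a & b))) = 0000111100000000
  ~d = 1010101010101010
  (~b | ~d) = 1111101011111010
  ((~b | ~d) & c) = 0011001000110010
  ((b & (~b | (~a & b))) | ((~b | ~d) & c)) = 0011111100110010
  (~b | d) = 1111010111110101
  (((b & (~b | (~a & b))) | ((~b | ~d) & c)) & (~b | d)) = 0011010100110000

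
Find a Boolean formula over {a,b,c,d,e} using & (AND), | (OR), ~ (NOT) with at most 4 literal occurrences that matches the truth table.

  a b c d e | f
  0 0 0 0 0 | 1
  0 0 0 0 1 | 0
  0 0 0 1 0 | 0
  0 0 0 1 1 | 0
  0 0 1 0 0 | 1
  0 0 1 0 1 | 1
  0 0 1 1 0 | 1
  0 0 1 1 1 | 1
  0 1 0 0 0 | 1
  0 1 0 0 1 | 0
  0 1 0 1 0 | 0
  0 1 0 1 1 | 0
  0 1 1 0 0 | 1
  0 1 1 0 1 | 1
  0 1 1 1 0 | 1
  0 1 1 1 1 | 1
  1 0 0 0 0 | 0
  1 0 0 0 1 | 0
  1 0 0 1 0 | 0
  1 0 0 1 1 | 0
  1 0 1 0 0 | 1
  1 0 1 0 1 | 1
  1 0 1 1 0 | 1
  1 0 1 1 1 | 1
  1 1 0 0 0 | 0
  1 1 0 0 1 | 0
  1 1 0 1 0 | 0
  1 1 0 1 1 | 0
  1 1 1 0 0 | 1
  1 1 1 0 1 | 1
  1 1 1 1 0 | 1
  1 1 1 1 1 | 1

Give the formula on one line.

(c | ((~e & ~d) & ~a))

  ~e = 10101010101010101010101010101010
  ~d = 11001100110011001100110011001100
  (~e & ~d) = 10001000100010001000100010001000
  ~a = 11111111111111110000000000000000
  ((~e & ~d) & ~a) = 10001000100010000000000000000000
  (c | ((~e & ~d) & ~a)) = 10001111100011110000111100001111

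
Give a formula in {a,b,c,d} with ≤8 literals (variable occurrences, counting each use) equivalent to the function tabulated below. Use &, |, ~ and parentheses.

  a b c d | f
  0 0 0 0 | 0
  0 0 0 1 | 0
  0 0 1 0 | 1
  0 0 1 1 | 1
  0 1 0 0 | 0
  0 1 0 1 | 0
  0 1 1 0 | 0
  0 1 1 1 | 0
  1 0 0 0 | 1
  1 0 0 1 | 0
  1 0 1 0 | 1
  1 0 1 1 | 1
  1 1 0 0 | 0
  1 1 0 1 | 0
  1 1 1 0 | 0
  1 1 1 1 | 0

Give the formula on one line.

((~d | ~b) & (((~d & a) | c) & (~b | d)))

  ~d = 1010101010101010
  ~b = 1111000011110000
  (~d | ~b) = 1111101011111010
  (~d & a) = 0000000010101010
  ((~d & a) | c) = 0011001110111011
  (~b | d) = 1111010111110101
  (((~d & a) | c) & (~b | d)) = 0011000110110001
  ((~d | ~b) & (((~d & a) | c) & (~b | d))) = 0011000010110000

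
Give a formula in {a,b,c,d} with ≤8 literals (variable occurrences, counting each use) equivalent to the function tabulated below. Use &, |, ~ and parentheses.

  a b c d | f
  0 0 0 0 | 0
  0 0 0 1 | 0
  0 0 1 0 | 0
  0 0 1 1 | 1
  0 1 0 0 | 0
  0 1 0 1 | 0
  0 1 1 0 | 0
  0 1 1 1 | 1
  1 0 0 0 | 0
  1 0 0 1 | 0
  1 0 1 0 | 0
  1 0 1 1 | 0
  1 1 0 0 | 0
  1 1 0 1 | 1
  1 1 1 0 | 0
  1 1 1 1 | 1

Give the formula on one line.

  (b & a) = 0000000000001111
  ~a = 1111111100000000
  (~a & c) = 0011001100000000
  ((b & a) | (~a & c)) = 0011001100001111
  (((b & a) | (~a & c)) & d) = 0001000100000101

(((b & a) | (~a & c)) & d)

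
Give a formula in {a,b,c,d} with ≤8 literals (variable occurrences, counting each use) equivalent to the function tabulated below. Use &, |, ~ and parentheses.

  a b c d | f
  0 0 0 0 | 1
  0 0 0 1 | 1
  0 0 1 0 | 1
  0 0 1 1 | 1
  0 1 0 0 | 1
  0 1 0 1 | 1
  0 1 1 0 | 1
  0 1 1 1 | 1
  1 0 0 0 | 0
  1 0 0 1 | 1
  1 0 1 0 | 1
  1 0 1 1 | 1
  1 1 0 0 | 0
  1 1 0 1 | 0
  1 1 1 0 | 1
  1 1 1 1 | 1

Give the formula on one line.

  ~a = 1111111100000000
  ~b = 1111000011110000
  ~c = 1100110011001100
  (~c & d) = 0100010001000100
  (~b & (~c & d)) = 0100000001000000
  (~a | (~b & (~c & d))) = 1111111101000000
  ((~a | (~b & (~c & d))) | c) = 1111111101110011

((~a | (~b & (~c & d))) | c)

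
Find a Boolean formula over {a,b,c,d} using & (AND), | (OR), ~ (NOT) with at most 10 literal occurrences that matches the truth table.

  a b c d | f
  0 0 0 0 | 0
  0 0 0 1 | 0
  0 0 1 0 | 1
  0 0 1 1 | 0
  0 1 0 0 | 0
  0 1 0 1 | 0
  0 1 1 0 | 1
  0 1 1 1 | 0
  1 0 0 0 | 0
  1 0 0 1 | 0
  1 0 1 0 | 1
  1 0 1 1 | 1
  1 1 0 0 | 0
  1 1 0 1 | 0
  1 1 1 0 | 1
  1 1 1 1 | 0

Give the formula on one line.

((((c & a) & (~b & (c & (~c | (d | ~a))))) | ~d) & c)

  (c & a) = 0000000000110011
  ~b = 1111000011110000
  ~c = 1100110011001100
  ~a = 1111111100000000
  (d | ~a) = 1111111101010101
  (~c | (d | ~a)) = 1111111111011101
  (c & (~c | (d | ~a))) = 0011001100010001
  (~b & (c & (~c | (d | ~a)))) = 0011000000010000
  ((c & a) & (~b & (c & (~c | (d | ~a))))) = 0000000000010000
  ~d = 1010101010101010
  (((c & a) & (~b & (c & (~c | (d | ~a))))) | ~d) = 1010101010111010
  ((((c & a) & (~b & (c & (~c | (d | ~a))))) | ~d) & c) = 0010001000110010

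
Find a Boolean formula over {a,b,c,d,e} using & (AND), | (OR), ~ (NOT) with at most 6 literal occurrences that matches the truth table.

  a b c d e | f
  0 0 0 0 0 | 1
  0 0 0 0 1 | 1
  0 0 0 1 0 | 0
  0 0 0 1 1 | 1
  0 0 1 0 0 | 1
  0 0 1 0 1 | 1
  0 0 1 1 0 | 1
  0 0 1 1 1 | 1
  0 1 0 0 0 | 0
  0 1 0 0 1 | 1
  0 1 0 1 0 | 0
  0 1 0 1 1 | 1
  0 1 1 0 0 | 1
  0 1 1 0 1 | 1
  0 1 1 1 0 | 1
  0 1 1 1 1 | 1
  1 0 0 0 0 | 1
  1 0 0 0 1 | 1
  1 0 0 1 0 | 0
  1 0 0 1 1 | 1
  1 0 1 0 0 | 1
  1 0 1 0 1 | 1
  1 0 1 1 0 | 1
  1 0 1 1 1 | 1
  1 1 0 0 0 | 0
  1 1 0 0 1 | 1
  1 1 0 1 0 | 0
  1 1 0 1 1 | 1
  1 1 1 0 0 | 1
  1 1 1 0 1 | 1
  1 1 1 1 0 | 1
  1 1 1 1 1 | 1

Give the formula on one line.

  ~c = 11110000111100001111000011110000
  ~e = 10101010101010101010101010101010
  (~c | ~e) = 11111010111110101111101011111010
  ((~c | ~e) & c) = 00001010000010100000101000001010
  ~d = 11001100110011001100110011001100
  ~b = 11111111000000001111111100000000
  (~d & ~b) = 11001100000000001100110000000000
  ((~d & ~b) | e) = 11011101010101011101110101010101
  (((~c | ~e) & c) | ((~d & ~b) | e)) = 11011111010111111101111101011111

(((~c | ~e) & c) | ((~d & ~b) | e))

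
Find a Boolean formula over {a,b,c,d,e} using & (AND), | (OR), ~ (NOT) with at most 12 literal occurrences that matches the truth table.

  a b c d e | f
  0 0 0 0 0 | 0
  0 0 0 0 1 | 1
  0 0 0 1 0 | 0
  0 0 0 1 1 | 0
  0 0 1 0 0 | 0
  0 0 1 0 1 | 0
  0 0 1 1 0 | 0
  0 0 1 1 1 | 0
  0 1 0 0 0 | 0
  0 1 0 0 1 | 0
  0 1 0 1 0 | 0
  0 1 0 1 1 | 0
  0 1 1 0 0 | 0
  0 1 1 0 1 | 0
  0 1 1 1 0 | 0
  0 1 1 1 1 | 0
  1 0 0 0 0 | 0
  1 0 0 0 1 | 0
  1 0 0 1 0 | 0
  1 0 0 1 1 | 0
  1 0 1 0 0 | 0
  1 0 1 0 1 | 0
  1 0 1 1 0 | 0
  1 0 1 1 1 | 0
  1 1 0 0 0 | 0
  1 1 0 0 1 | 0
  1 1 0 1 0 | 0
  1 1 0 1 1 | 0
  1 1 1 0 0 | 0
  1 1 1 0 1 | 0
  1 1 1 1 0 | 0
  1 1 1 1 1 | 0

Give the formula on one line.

  ~c = 11110000111100001111000011110000
  ~a = 11111111111111110000000000000000
  (~c & ~a) = 11110000111100000000000000000000
  ~d = 11001100110011001100110011001100
  ~b = 11111111000000001111111100000000
  (e | a) = 01010101010101011111111111111111
  (~b & (e | a)) = 01010101000000001111111100000000
  (~d & (~b & (e | a))) = 01000100000000001100110000000000
  (~a | c) = 11111111111111110000111100001111
  ((~a | c) | b) = 11111111111111110000111111111111
  ((~d & (~b & (e | a))) & ((~a | c) | b)) = 01000100000000000000110000000000
  ((~c & ~a) & ((~d & (~b & (e | a))) & ((~a | c) | b))) = 01000000000000000000000000000000

((~c & ~a) & ((~d & (~b & (e | a))) & ((~a | c) | b)))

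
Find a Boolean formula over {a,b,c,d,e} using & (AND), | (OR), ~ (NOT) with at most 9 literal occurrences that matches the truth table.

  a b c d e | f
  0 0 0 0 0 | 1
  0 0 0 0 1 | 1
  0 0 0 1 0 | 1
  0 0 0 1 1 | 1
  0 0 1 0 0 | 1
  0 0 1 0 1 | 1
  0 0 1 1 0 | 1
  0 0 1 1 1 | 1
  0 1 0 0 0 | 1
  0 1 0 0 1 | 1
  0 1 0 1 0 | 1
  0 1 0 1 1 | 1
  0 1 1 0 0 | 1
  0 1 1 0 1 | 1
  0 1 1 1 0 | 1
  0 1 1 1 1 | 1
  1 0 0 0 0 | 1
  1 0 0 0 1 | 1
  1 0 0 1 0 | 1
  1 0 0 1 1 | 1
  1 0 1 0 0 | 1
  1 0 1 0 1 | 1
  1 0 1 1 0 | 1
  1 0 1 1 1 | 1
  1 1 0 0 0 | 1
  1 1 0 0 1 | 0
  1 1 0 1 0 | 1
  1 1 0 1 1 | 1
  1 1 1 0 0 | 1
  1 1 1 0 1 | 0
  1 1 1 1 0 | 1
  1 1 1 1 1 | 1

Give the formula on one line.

((d | (~a & ~c)) | (~e | (~a | ~b)))

  ~a = 11111111111111110000000000000000
  ~c = 11110000111100001111000011110000
  (~a & ~c) = 11110000111100000000000000000000
  (d | (~a & ~c)) = 11110011111100110011001100110011
  ~e = 10101010101010101010101010101010
  ~b = 11111111000000001111111100000000
  (~a | ~b) = 11111111111111111111111100000000
  (~e | (~a | ~b)) = 11111111111111111111111110101010
  ((d | (~a & ~c)) | (~e | (~a | ~b))) = 11111111111111111111111110111011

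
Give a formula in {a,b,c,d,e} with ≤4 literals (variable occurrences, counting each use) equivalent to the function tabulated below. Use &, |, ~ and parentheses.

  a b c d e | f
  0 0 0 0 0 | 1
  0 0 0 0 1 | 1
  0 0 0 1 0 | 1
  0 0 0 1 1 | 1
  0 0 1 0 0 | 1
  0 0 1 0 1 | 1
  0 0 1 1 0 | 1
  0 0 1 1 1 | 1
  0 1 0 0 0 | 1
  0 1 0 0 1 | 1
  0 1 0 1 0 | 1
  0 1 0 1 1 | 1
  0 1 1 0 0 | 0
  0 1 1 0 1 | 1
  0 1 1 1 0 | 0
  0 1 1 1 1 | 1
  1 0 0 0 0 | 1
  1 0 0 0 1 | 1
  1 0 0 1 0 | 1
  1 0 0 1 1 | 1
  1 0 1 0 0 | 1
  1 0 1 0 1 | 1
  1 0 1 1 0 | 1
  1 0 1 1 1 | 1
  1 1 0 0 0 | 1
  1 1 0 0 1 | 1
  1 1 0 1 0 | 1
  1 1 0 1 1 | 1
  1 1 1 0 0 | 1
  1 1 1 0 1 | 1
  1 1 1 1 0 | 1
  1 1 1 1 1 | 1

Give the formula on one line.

((~c | a) | (e | ~b))

  ~c = 11110000111100001111000011110000
  (~c | a) = 11110000111100001111111111111111
  ~b = 11111111000000001111111100000000
  (e | ~b) = 11111111010101011111111101010101
  ((~c | a) | (e | ~b)) = 11111111111101011111111111111111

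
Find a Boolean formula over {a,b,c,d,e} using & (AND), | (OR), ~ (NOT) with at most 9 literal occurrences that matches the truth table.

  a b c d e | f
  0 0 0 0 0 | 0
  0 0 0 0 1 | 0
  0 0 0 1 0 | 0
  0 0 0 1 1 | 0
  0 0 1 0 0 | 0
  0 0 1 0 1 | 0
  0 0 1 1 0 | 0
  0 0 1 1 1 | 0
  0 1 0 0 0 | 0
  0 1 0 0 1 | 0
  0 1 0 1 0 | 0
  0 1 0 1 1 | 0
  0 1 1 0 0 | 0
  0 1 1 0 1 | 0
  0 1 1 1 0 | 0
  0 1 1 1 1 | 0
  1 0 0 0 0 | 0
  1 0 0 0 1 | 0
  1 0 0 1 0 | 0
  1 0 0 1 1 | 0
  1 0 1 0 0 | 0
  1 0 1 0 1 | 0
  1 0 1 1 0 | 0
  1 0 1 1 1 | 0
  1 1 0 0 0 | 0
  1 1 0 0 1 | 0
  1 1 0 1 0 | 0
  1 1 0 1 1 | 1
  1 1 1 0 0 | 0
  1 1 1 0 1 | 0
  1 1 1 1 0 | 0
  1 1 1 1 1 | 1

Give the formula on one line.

  ~a = 11111111111111110000000000000000
  (b & ~a) = 00000000111111110000000000000000
  (e & b) = 00000000010101010000000001010101
  ((b & ~a) | (e & b)) = 00000000111111110000000001010101
  ~d = 11001100110011001100110011001100
  (~d | a) = 11001100110011001111111111111111
  (d & (~d | a)) = 00000000000000000011001100110011
  ((d & (~d | a)) & e) = 00000000000000000001000100010001
  (((b & ~a) | (e & b)) & ((d & (~d | a)) & e)) = 00000000000000000000000000010001

(((b & ~a) | (e & b)) & ((d & (~d | a)) & e))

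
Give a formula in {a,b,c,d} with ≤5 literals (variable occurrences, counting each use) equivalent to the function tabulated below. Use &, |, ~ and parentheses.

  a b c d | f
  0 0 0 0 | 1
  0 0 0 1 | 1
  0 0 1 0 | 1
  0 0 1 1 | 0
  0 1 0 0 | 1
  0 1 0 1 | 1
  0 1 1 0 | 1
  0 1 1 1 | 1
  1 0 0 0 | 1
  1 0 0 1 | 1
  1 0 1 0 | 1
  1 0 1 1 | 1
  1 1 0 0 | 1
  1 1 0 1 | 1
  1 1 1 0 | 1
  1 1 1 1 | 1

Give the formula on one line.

  ~d = 1010101010101010
  ~c = 1100110011001100
  (~d | ~c) = 1110111011101110
  (b | (~d | ~c)) = 1110111111101111
  (a | (b | (~d | ~c))) = 1110111111111111

(a | (b | (~d | ~c)))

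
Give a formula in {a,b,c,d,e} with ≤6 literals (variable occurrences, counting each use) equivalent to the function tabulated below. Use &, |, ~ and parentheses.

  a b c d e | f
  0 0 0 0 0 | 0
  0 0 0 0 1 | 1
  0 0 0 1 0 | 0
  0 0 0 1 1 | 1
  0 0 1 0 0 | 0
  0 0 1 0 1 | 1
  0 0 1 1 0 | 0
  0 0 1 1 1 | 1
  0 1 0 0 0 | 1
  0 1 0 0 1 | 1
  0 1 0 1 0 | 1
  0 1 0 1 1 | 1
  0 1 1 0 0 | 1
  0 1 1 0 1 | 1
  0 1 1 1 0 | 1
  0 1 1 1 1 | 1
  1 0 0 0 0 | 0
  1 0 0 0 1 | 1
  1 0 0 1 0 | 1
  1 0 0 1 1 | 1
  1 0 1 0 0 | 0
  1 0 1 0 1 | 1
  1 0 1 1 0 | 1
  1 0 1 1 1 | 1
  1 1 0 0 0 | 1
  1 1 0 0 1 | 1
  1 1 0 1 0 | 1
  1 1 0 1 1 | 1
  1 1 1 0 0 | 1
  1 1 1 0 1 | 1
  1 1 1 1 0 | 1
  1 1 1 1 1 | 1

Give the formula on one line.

  (e | b) = 01010101111111110101010111111111
  (e | a) = 01010101010101011111111111111111
  ((e | a) & d) = 00010001000100010011001100110011
  ((e | b) | ((e | a) & d)) = 01010101111111110111011111111111

((e | b) | ((e | a) & d))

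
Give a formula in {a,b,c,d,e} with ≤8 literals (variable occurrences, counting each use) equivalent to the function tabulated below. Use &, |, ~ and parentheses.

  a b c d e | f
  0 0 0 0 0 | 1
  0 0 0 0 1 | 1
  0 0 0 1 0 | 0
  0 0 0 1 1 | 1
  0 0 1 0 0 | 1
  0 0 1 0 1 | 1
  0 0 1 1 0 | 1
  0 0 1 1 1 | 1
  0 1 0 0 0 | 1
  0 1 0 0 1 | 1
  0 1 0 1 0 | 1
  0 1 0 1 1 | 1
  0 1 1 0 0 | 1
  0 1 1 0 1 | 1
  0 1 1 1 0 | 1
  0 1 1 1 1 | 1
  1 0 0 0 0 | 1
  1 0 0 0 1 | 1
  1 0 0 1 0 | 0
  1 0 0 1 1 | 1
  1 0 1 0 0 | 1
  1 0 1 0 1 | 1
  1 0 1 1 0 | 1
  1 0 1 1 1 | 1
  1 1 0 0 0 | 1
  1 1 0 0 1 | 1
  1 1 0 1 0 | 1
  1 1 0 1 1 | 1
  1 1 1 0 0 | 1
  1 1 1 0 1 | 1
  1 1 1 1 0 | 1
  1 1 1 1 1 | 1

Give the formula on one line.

((b | ~d) | ((c | e) & (a | d)))

  ~d = 11001100110011001100110011001100
  (b | ~d) = 11001100111111111100110011111111
  (c | e) = 01011111010111110101111101011111
  (a | d) = 00110011001100111111111111111111
  ((c | e) & (a | d)) = 00010011000100110101111101011111
  ((b | ~d) | ((c | e) & (a | d))) = 11011111111111111101111111111111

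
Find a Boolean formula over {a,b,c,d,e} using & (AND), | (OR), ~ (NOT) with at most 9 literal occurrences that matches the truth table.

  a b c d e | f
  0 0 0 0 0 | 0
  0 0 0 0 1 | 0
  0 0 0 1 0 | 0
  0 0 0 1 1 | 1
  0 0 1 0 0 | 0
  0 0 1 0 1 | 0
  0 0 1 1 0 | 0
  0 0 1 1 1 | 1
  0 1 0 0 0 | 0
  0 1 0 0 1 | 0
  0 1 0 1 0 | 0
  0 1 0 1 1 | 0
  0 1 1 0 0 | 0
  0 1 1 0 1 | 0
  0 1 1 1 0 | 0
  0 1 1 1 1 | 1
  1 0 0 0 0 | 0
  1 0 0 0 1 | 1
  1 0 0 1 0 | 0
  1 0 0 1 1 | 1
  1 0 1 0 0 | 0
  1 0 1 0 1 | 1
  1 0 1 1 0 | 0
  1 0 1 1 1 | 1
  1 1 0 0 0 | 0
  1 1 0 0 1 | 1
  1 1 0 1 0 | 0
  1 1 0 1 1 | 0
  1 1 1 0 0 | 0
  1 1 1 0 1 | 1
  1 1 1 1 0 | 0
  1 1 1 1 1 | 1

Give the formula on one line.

((e & (a | d)) & ((~c & ~d) | (c | ~b)))

  (a | d) = 00110011001100111111111111111111
  (e & (a | d)) = 00010001000100010101010101010101
  ~c = 11110000111100001111000011110000
  ~d = 11001100110011001100110011001100
  (~c & ~d) = 11000000110000001100000011000000
  ~b = 11111111000000001111111100000000
  (c | ~b) = 11111111000011111111111100001111
  ((~c & ~d) | (c | ~b)) = 11111111110011111111111111001111
  ((e & (a | d)) & ((~c & ~d) | (c | ~b))) = 00010001000000010101010101000101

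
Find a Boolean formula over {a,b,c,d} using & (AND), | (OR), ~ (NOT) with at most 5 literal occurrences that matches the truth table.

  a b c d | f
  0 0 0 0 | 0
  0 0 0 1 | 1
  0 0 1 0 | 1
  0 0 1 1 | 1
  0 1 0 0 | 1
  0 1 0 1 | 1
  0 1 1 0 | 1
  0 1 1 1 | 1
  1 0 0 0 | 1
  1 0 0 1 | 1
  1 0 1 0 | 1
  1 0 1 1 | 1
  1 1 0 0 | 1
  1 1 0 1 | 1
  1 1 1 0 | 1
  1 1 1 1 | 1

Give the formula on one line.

((c | (a | d)) | b)

  (a | d) = 0101010111111111
  (c | (a | d)) = 0111011111111111
  ((c | (a | d)) | b) = 0111111111111111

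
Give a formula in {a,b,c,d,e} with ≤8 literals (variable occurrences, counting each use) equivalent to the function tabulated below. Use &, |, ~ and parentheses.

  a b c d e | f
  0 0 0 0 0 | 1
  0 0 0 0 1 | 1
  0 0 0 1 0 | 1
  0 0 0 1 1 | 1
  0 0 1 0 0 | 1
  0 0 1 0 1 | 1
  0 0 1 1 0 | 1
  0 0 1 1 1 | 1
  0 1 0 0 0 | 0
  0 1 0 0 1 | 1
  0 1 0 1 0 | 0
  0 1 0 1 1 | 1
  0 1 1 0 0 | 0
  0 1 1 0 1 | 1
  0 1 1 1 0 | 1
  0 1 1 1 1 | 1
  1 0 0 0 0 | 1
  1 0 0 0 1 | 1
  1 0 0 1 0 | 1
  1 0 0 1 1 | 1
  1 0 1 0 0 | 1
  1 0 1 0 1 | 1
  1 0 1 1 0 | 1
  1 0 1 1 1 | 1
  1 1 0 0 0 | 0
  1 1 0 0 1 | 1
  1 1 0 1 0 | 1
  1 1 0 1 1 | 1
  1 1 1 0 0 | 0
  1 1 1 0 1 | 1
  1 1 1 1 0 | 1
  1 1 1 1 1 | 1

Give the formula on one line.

(((((~e & c) & d) | e) | (d & a)) | ~b)

  ~e = 10101010101010101010101010101010
  (~e & c) = 00001010000010100000101000001010
  ((~e & c) & d) = 00000010000000100000001000000010
  (((~e & c) & d) | e) = 01010111010101110101011101010111
  (d & a) = 00000000000000000011001100110011
  ((((~e & c) & d) | e) | (d & a)) = 01010111010101110111011101110111
  ~b = 11111111000000001111111100000000
  (((((~e & c) & d) | e) | (d & a)) | ~b) = 11111111010101111111111101110111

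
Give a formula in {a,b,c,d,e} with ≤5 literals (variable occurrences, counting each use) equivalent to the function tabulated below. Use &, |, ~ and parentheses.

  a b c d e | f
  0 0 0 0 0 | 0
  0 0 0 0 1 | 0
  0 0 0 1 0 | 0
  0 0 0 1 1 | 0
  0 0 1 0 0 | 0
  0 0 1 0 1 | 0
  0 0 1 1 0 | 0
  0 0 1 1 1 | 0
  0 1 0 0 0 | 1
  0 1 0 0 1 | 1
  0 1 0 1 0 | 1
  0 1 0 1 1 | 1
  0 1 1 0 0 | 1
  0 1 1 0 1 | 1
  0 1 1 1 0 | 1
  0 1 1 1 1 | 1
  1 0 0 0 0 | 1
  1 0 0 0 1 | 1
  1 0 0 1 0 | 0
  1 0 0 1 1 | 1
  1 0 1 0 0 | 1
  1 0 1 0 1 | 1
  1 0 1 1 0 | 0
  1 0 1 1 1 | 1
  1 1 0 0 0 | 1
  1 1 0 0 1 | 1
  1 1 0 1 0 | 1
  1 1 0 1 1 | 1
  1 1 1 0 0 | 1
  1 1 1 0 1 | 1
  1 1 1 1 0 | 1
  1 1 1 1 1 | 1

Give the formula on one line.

(b | (a & (~d | e)))

  ~d = 11001100110011001100110011001100
  (~d | e) = 11011101110111011101110111011101
  (a & (~d | e)) = 00000000000000001101110111011101
  (b | (a & (~d | e))) = 00000000111111111101110111111111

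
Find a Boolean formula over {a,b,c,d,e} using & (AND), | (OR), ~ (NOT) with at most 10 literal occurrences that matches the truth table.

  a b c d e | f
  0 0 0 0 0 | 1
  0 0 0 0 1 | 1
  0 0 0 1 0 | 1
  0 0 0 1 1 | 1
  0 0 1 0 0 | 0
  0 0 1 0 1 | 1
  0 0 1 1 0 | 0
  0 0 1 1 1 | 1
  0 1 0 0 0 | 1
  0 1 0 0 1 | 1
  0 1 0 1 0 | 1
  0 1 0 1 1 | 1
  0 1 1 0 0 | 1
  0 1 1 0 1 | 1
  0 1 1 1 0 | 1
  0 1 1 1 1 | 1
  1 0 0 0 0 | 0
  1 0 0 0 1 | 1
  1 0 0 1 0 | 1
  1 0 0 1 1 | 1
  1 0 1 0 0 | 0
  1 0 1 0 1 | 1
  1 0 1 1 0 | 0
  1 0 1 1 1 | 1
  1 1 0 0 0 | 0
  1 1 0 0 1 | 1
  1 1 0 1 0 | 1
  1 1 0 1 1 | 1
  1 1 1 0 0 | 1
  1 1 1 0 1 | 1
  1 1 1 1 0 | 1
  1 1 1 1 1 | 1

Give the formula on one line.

  ~a = 11111111111111110000000000000000
  (c | ~a) = 11111111111111110000111100001111
  ((c | ~a) | e) = 11111111111111110101111101011111
  (((c | ~a) | e) | d) = 11111111111111110111111101111111
  ~c = 11110000111100001111000011110000
  (~c | b) = 11110000111111111111000011111111
  ((((c | ~a) | e) | d) & (~c | b)) = 11110000111111110111000001111111
  (~c | e) = 11110101111101011111010111110101
  (c & (~c | e)) = 00000101000001010000010100000101
  (((((c | ~a) | e) | d) & (~c | b)) | (c & (~c | e))) = 11110101111111110111010101111111

(((((c | ~a) | e) | d) & (~c | b)) | (c & (~c | e)))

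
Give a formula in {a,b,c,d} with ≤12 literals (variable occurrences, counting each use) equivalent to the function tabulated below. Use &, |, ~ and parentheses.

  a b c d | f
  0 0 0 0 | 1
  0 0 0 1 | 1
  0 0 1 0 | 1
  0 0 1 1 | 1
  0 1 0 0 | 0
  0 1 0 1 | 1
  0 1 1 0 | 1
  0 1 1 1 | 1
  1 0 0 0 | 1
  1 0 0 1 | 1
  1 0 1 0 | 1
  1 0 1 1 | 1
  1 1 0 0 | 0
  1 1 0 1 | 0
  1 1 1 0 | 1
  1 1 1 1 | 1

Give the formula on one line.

  ~a = 1111111100000000
  ~b = 1111000011110000
  (~a | ~b) = 1111111111110000
  ~c = 1100110011001100
  ~d = 1010101010101010
  (~c | ~d) = 1110111011101110
  (~b | c) = 1111001111110011
  (~c & d) = 0100010001000100
  ((~b | c) | (~c & d)) = 1111011111110111
  ((~c | ~d) & ((~b | c) | (~c & d))) = 1110011011100110
  ((~a | ~b) & ((~c | ~d) & ((~b | c) | (~c & d)))) = 1110011011100000
  (((~a | ~b) & ((~c | ~d) & ((~b | c) | (~c & d)))) | c) = 1111011111110011

(((~a | ~b) & ((~c | ~d) & ((~b | c) | (~c & d)))) | c)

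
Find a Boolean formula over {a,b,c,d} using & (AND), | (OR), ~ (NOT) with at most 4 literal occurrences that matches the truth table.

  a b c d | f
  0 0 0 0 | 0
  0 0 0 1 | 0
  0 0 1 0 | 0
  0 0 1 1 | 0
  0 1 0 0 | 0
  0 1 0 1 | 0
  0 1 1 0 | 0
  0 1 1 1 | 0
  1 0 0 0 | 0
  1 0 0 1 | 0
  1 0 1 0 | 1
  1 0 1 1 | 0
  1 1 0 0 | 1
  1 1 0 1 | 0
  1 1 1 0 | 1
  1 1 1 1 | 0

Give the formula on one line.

(~d & (a & (c | b)))

  ~d = 1010101010101010
  (c | b) = 0011111100111111
  (a & (c | b)) = 0000000000111111
  (~d & (a & (c | b))) = 0000000000101010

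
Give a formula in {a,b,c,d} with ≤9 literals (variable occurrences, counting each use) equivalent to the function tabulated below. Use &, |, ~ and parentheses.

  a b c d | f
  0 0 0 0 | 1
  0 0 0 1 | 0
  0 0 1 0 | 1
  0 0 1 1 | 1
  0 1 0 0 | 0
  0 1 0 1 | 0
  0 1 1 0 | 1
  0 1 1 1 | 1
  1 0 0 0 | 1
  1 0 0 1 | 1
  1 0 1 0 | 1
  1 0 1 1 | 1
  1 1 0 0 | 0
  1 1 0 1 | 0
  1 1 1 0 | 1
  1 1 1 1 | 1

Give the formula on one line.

(((~c & ~b) | c) & (((~c & ~d) | (~c & a)) | c))

  ~c = 1100110011001100
  ~b = 1111000011110000
  (~c & ~b) = 1100000011000000
  ((~c & ~b) | c) = 1111001111110011
  ~d = 1010101010101010
  (~c & ~d) = 1000100010001000
  (~c & a) = 0000000011001100
  ((~c & ~d) | (~c & a)) = 1000100011001100
  (((~c & ~d) | (~c & a)) | c) = 1011101111111111
  (((~c & ~b) | c) & (((~c & ~d) | (~c & a)) | c)) = 1011001111110011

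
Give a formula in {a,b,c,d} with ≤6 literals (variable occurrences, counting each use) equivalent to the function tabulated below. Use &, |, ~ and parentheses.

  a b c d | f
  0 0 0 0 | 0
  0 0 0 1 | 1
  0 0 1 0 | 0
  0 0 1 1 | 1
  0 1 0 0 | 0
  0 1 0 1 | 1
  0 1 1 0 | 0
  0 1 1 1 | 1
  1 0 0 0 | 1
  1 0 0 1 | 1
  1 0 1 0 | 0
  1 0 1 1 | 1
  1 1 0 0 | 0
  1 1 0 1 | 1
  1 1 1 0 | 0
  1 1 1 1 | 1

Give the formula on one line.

((a & (~b & ~c)) | d)

  ~b = 1111000011110000
  ~c = 1100110011001100
  (~b & ~c) = 1100000011000000
  (a & (~b & ~c)) = 0000000011000000
  ((a & (~b & ~c)) | d) = 0101010111010101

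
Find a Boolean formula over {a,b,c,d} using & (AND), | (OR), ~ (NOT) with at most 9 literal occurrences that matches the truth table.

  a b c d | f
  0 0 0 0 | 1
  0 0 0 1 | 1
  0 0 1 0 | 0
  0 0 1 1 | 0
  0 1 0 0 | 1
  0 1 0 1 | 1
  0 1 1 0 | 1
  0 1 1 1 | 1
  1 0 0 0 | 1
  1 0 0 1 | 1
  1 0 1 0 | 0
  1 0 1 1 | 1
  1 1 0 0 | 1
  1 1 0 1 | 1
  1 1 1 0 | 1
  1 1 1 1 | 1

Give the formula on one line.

((~c | ((a | b) & (d & c))) | b)

  ~c = 1100110011001100
  (a | b) = 0000111111111111
  (d & c) = 0001000100010001
  ((a | b) & (d & c)) = 0000000100010001
  (~c | ((a | b) & (d & c))) = 1100110111011101
  ((~c | ((a | b) & (d & c))) | b) = 1100111111011111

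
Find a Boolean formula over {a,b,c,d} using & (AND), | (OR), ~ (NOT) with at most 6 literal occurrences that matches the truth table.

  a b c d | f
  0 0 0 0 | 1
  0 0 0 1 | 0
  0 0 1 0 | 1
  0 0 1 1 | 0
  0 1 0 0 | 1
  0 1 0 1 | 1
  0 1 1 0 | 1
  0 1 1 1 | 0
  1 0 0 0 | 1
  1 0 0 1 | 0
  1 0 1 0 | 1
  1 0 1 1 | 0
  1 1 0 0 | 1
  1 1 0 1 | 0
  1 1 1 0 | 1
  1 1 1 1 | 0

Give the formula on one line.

  ~b = 1111000011110000
  ~a = 1111111100000000
  (~b | ~a) = 1111111111110000
  ~c = 1100110011001100
  (b & ~c) = 0000110000001100
  ((~b | ~a) & (b & ~c)) = 0000110000000000
  ~d = 1010101010101010
  (((~b | ~a) & (b & ~c)) | ~d) = 1010111010101010

(((~b | ~a) & (b & ~c)) | ~d)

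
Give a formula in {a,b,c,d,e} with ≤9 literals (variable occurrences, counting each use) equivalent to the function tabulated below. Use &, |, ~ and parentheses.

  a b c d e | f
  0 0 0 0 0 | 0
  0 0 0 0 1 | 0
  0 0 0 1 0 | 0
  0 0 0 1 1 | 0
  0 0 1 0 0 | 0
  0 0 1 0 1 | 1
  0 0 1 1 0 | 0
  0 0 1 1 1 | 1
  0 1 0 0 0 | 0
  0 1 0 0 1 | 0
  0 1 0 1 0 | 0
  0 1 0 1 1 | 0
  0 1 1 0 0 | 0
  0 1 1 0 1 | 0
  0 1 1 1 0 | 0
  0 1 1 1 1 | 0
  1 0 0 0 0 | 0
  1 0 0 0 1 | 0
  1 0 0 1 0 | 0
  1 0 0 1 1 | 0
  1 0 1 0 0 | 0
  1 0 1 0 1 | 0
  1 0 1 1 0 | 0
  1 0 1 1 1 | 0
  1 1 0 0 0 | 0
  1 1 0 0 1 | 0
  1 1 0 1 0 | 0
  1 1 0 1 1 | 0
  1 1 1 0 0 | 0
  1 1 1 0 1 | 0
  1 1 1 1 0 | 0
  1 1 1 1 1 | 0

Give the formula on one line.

(((c & ~a) | (~c | (~a & ~d))) & (c & (e & ~b)))

  ~a = 11111111111111110000000000000000
  (c & ~a) = 00001111000011110000000000000000
  ~c = 11110000111100001111000011110000
  ~d = 11001100110011001100110011001100
  (~a & ~d) = 11001100110011000000000000000000
  (~c | (~a & ~d)) = 11111100111111001111000011110000
  ((c & ~a) | (~c | (~a & ~d))) = 11111111111111111111000011110000
  ~b = 11111111000000001111111100000000
  (e & ~b) = 01010101000000000101010100000000
  (c & (e & ~b)) = 00000101000000000000010100000000
  (((c & ~a) | (~c | (~a & ~d))) & (c & (e & ~b))) = 00000101000000000000000000000000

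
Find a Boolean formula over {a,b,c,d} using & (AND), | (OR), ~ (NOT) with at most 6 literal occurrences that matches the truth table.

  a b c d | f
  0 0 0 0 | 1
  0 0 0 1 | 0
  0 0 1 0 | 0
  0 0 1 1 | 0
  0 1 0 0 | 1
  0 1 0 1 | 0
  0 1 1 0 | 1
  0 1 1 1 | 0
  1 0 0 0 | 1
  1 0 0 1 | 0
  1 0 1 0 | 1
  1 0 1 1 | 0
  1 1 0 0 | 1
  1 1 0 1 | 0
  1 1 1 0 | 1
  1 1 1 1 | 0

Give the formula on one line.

((a | (~c | b)) & ~d)

  ~c = 1100110011001100
  (~c | b) = 1100111111001111
  (a | (~c | b)) = 1100111111111111
  ~d = 1010101010101010
  ((a | (~c | b)) & ~d) = 1000101010101010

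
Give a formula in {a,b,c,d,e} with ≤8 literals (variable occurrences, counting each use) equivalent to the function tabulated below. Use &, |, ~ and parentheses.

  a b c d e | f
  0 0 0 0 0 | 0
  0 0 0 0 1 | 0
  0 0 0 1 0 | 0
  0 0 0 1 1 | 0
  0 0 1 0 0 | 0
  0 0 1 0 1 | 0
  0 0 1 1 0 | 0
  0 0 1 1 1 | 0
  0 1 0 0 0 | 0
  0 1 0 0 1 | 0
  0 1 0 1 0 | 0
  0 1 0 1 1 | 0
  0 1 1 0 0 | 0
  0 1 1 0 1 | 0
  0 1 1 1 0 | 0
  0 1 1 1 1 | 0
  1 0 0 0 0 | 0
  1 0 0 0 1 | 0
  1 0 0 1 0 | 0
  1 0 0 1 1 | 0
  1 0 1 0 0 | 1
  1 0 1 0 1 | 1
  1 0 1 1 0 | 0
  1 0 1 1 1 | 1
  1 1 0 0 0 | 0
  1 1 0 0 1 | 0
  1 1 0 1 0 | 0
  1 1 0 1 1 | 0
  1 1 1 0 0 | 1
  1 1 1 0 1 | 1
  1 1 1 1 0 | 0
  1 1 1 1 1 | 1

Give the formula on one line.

((((e & ~c) | a) & (e | ~d)) & c)

  ~c = 11110000111100001111000011110000
  (e & ~c) = 01010000010100000101000001010000
  ((e & ~c) | a) = 01010000010100001111111111111111
  ~d = 11001100110011001100110011001100
  (e | ~d) = 11011101110111011101110111011101
  (((e & ~c) | a) & (e | ~d)) = 01010000010100001101110111011101
  ((((e & ~c) | a) & (e | ~d)) & c) = 00000000000000000000110100001101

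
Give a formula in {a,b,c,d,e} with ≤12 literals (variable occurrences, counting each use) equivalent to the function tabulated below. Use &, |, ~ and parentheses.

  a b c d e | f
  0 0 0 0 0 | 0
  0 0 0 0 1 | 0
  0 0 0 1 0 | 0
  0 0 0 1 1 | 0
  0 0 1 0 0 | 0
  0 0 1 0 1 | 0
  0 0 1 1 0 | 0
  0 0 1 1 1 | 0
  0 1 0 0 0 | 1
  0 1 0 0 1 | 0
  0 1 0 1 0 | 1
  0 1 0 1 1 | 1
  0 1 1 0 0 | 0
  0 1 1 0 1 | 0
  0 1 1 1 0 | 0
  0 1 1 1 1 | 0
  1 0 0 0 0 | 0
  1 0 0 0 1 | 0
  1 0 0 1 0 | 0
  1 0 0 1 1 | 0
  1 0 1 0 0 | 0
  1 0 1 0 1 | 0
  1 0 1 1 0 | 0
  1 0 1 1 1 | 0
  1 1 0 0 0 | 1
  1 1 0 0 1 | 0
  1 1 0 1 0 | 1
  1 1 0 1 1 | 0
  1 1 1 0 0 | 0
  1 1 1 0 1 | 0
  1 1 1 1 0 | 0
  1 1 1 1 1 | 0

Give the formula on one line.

  ~e = 10101010101010101010101010101010
  (~e | c) = 10101111101011111010111110101111
  ~a = 11111111111111110000000000000000
  (d & ~a) = 00110011001100110000000000000000
  (~e & b) = 00000000101010100000000010101010
  ((~e & b) | c) = 00001111101011110000111110101111
  ((d & ~a) | ((~e & b) | c)) = 00111111101111110000111110101111
  ((~e | c) | ((d & ~a) | ((~e & b) | c))) = 10111111101111111010111110101111
  ~c = 11110000111100001111000011110000
  (~c & b) = 00000000111100000000000011110000
  (((~e | c) | ((d & ~a) | ((~e & b) | c))) & (~c & b)) = 00000000101100000000000010100000

(((~e | c) | ((d & ~a) | ((~e & b) | c))) & (~c & b))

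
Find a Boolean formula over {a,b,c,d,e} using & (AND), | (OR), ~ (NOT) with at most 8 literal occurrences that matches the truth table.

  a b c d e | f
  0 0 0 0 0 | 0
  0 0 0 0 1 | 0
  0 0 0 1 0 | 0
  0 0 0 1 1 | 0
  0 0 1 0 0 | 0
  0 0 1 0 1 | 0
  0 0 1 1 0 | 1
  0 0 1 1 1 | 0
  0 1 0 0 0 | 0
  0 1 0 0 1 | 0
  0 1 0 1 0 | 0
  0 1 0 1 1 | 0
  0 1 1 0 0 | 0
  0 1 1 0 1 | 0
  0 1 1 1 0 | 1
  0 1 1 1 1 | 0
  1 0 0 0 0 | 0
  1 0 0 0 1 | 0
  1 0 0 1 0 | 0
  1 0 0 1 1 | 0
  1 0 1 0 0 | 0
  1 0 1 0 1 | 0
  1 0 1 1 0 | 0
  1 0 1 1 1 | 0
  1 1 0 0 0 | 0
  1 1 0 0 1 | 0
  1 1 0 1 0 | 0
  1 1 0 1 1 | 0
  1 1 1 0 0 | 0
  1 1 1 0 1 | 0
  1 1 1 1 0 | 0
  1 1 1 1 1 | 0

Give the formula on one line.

  ~e = 10101010101010101010101010101010
  (~e & d) = 00100010001000100010001000100010
  ~a = 11111111111111110000000000000000
  (c & e) = 00000101000001010000010100000101
  ~d = 11001100110011001100110011001100
  ((c & e) & ~d) = 00000100000001000000010000000100
  (((c & e) & ~d) | ~e) = 10101110101011101010111010101110
  (~a & (((c & e) & ~d) | ~e)) = 10101110101011100000000000000000
  (c & (~a & (((c & e) & ~d) | ~e))) = 00001110000011100000000000000000
  ((~e & d) & (c & (~a & (((c & e) & ~d) | ~e)))) = 00000010000000100000000000000000

((~e & d) & (c & (~a & (((c & e) & ~d) | ~e))))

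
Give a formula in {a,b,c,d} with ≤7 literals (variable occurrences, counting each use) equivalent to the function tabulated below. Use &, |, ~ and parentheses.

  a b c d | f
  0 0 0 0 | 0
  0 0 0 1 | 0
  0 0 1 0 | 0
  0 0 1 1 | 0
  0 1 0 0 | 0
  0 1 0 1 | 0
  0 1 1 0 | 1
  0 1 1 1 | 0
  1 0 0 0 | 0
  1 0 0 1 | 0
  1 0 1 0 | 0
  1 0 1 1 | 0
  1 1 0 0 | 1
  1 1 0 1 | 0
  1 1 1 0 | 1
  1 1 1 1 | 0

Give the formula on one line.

(((~d & c) | ((~c | ~a) & (~d & a))) & b)

  ~d = 1010101010101010
  (~d & c) = 0010001000100010
  ~c = 1100110011001100
  ~a = 1111111100000000
  (~c | ~a) = 1111111111001100
  (~d & a) = 0000000010101010
  ((~c | ~a) & (~d & a)) = 0000000010001000
  ((~d & c) | ((~c | ~a) & (~d & a))) = 0010001010101010
  (((~d & c) | ((~c | ~a) & (~d & a))) & b) = 0000001000001010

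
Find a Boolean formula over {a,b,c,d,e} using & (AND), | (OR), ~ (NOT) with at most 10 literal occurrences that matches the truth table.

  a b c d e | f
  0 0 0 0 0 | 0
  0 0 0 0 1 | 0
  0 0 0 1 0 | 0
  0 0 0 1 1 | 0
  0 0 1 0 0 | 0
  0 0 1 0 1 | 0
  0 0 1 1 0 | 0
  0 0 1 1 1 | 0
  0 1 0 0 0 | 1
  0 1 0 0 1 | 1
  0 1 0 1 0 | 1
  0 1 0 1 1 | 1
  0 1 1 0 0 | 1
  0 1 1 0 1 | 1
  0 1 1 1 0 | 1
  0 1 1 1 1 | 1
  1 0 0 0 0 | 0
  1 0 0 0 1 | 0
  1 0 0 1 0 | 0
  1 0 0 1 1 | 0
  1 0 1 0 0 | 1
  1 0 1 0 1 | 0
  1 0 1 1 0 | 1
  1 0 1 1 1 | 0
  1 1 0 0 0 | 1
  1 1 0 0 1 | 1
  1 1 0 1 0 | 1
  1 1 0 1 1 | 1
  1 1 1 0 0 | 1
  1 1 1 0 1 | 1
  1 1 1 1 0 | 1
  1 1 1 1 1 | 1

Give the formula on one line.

((((a | ~c) | b) & ((~b & c) & ~e)) | b)

  ~c = 11110000111100001111000011110000
  (a | ~c) = 11110000111100001111111111111111
  ((a | ~c) | b) = 11110000111111111111111111111111
  ~b = 11111111000000001111111100000000
  (~b & c) = 00001111000000000000111100000000
  ~e = 10101010101010101010101010101010
  ((~b & c) & ~e) = 00001010000000000000101000000000
  (((a | ~c) | b) & ((~b & c) & ~e)) = 00000000000000000000101000000000
  ((((a | ~c) | b) & ((~b & c) & ~e)) | b) = 00000000111111110000101011111111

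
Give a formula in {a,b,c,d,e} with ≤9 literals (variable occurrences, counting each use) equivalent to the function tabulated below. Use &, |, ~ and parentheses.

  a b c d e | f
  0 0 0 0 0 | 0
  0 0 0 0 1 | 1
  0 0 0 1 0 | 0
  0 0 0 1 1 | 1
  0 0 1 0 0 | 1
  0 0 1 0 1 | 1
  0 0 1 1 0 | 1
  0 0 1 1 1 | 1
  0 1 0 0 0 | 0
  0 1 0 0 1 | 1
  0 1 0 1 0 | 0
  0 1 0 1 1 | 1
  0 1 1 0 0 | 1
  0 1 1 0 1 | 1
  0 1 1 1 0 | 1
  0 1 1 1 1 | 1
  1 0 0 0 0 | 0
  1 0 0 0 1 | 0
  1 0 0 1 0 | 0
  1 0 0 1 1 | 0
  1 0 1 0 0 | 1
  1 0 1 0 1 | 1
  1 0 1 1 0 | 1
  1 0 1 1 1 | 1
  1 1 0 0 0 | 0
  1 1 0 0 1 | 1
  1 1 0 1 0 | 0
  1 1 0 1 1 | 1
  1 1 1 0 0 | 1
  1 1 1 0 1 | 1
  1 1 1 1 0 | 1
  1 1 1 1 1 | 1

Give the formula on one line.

(c | (e & ((~e & a) | (~a | b))))

  ~e = 10101010101010101010101010101010
  (~e & a) = 00000000000000001010101010101010
  ~a = 11111111111111110000000000000000
  (~a | b) = 11111111111111110000000011111111
  ((~e & a) | (~a | b)) = 11111111111111111010101011111111
  (e & ((~e & a) | (~a | b))) = 01010101010101010000000001010101
  (c | (e & ((~e & a) | (~a | b)))) = 01011111010111110000111101011111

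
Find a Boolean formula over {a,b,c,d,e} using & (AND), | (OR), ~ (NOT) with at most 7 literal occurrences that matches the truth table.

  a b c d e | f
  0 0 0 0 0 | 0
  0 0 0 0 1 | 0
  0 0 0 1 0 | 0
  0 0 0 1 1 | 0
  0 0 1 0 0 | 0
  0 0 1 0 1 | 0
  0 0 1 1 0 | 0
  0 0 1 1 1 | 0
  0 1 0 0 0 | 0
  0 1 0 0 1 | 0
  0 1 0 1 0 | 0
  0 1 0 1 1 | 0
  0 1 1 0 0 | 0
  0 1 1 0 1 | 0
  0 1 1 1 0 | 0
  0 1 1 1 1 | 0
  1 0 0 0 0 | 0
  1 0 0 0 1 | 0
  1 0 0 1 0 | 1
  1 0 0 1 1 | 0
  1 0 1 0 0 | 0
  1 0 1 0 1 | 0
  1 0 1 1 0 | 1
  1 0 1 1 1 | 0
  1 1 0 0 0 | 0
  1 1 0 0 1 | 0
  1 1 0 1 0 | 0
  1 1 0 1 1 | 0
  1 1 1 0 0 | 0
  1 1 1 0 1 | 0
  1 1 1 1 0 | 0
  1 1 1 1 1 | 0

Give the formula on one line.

  ~b = 11111111000000001111111100000000
  ~e = 10101010101010101010101010101010
  (a & ~e) = 00000000000000001010101010101010
  (b | (a & ~e)) = 00000000111111111010101011111111
  (d & (b | (a & ~e))) = 00000000001100110010001000110011
  (~b & (d & (b | (a & ~e)))) = 00000000000000000010001000000000

(~b & (d & (b | (a & ~e))))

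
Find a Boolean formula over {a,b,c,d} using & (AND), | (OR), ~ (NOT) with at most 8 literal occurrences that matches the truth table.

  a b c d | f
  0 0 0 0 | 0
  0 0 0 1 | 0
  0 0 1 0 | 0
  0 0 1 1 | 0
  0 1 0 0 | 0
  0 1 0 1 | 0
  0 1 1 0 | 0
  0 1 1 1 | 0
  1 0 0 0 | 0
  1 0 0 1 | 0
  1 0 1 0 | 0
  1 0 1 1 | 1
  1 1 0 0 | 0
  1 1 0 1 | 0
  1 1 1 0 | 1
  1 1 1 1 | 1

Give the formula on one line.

  (b & a) = 0000000000001111
  (d & c) = 0001000100010001
  ((b & a) | (d & c)) = 0001000100011111
  ~a = 1111111100000000
  (c | ~a) = 1111111100110011
  ~c = 1100110011001100
  (a | ~c) = 1100110011111111
  ((c | ~a) & (a | ~c)) = 1100110000110011
  (((b & a) | (d & c)) & ((c | ~a) & (a | ~c))) = 0000000000010011

(((b & a) | (d & c)) & ((c | ~a) & (a | ~c)))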